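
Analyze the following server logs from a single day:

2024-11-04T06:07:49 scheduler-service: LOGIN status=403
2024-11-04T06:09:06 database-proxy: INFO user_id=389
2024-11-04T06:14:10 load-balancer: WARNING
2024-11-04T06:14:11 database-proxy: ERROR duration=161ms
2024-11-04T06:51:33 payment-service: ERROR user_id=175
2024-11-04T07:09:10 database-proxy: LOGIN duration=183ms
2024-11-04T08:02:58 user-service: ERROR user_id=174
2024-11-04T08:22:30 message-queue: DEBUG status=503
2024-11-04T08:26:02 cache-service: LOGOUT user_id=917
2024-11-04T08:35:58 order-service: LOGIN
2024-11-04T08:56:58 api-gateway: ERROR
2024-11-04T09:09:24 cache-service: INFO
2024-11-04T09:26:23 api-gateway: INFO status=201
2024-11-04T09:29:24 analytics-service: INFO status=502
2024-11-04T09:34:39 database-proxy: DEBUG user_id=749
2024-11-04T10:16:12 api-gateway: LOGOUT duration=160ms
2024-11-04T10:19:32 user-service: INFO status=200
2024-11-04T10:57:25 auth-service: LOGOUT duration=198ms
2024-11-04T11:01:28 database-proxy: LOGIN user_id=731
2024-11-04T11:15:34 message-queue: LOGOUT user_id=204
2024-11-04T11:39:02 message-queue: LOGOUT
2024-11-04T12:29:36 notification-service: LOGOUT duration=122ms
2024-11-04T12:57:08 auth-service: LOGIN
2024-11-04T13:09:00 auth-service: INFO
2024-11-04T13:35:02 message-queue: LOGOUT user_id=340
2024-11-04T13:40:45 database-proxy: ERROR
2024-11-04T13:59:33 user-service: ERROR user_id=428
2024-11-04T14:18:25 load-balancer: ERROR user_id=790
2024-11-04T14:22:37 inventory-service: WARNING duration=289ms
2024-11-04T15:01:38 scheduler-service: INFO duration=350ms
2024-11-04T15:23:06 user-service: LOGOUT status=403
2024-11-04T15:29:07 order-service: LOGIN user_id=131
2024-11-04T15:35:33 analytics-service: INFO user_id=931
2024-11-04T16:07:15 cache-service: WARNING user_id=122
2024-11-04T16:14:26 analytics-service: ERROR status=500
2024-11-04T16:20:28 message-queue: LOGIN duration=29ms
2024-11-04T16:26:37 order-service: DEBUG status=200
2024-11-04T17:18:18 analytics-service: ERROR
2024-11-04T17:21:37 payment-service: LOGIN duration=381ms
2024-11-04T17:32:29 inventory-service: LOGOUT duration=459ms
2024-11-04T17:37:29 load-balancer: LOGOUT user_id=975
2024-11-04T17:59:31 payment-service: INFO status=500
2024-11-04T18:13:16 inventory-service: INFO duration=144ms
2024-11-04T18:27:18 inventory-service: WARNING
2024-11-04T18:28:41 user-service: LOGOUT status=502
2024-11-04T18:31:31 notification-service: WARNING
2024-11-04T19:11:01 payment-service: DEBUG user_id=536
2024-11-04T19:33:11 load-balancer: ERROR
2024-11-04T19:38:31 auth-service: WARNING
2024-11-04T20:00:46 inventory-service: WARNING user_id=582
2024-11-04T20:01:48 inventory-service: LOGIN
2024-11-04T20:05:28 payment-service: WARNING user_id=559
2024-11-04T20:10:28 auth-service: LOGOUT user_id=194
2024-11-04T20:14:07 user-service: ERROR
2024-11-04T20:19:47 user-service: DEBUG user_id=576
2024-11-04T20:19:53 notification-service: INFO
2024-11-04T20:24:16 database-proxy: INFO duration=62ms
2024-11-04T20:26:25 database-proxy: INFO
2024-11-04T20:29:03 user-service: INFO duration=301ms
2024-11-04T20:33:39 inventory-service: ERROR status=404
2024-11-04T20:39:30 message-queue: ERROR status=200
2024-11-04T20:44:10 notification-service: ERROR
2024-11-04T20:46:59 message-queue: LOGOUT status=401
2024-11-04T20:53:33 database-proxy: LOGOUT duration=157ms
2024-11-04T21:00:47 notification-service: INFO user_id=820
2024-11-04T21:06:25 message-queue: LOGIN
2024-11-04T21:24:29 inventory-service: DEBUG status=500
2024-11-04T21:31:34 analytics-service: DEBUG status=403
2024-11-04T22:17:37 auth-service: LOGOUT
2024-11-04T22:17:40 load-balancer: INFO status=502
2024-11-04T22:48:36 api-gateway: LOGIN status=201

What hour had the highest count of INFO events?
20

To find the peak hour:

1. Group all INFO events by hour
2. Count events in each hour
3. Find hour with maximum count
4. Peak hour: 20 (with 4 events)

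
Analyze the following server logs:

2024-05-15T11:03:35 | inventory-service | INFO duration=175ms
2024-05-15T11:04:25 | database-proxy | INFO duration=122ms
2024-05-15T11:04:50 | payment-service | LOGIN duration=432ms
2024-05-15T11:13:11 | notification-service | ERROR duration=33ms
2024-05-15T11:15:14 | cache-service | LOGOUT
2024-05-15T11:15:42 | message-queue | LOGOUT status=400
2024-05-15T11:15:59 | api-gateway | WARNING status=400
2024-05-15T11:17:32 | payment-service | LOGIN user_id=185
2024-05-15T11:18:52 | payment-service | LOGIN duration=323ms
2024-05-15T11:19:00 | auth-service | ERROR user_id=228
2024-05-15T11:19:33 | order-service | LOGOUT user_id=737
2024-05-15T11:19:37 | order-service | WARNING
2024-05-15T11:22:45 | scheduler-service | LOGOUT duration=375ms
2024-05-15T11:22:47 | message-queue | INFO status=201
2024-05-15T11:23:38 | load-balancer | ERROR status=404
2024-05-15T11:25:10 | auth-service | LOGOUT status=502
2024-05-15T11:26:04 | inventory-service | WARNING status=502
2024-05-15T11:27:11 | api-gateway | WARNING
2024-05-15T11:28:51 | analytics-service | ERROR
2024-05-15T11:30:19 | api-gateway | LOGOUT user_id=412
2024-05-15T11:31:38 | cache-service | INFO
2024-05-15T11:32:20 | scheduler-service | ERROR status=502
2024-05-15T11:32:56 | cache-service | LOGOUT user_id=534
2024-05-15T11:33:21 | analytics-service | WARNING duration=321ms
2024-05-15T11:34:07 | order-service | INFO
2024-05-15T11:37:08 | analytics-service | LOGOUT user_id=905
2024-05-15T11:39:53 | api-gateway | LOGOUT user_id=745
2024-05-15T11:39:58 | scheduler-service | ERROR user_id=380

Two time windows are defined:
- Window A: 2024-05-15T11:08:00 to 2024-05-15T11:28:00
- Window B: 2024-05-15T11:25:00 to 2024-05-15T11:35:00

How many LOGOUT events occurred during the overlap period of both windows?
1

To find overlap events:

1. Window A: 2024-05-15T11:08:00 to 2024-05-15T11:28:00
2. Window B: 2024-05-15T11:25:00 to 2024-05-15T11:35:00
3. Overlap period: 2024-05-15T11:25:00 to 2024-05-15T11:28:00
4. Count LOGOUT events in overlap: 1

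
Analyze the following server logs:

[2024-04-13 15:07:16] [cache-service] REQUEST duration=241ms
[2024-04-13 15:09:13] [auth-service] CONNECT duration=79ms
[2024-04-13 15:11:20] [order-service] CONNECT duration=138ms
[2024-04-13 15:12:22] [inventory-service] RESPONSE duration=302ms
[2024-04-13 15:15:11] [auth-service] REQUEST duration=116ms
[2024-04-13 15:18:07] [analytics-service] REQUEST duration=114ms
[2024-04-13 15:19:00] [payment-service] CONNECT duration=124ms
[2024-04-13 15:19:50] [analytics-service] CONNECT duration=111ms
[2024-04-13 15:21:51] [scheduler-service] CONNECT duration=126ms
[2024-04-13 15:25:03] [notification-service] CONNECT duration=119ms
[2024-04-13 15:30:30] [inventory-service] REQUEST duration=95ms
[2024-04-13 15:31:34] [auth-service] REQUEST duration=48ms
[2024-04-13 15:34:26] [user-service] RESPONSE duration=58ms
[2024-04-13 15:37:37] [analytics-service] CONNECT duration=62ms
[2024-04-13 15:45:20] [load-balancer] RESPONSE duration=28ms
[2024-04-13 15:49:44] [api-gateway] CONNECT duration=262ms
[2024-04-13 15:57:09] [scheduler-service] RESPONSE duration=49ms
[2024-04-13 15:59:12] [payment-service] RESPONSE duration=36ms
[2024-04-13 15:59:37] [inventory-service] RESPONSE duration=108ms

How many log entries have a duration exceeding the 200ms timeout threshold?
3

To count timeouts:

1. Threshold: 200ms
2. Extract duration from each log entry
3. Count entries where duration > 200
4. Timeout count: 3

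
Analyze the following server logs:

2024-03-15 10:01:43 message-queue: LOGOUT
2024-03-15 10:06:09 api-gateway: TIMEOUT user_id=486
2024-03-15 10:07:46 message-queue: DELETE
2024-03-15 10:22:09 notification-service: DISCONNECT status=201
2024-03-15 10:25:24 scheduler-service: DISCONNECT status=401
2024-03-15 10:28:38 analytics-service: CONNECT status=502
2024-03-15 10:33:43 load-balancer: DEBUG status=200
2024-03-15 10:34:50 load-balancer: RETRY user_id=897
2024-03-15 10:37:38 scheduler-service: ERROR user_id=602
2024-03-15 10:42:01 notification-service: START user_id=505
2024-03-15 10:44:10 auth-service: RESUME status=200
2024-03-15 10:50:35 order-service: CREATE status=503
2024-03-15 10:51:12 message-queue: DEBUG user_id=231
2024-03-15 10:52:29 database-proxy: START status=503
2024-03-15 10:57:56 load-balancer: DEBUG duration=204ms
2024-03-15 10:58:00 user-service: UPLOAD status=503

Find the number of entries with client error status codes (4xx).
1

To find matching entries:

1. Pattern to match: client error status codes (4xx)
2. Scan each log entry for the pattern
3. Count matches: 1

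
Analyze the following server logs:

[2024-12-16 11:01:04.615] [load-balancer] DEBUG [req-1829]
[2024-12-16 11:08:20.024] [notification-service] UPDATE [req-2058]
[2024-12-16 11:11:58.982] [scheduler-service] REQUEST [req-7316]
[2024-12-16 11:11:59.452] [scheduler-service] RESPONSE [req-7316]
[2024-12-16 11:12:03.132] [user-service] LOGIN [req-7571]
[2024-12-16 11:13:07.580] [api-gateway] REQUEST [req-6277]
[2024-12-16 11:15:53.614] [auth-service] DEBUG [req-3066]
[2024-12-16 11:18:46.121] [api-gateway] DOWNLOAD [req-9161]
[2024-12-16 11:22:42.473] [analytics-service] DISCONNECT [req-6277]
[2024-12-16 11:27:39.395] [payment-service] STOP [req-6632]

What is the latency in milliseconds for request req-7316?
470

To calculate latency:

1. Find REQUEST with id req-7316: 2024-12-16 11:11:58.982
2. Find RESPONSE with id req-7316: 2024-12-16 11:11:59.452
3. Latency: 2024-12-16 11:11:59.452 - 2024-12-16 11:11:58.982 = 470ms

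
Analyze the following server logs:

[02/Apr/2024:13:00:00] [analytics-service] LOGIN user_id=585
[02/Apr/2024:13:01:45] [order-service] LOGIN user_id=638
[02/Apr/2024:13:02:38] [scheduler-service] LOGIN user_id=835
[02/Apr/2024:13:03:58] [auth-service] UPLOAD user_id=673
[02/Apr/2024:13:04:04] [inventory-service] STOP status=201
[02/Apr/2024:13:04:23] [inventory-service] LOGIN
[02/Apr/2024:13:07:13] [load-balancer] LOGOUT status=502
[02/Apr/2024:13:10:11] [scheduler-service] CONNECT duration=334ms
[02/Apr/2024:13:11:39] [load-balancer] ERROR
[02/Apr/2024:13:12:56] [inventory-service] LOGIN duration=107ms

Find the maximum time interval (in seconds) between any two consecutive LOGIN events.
513

To find the longest gap:

1. Extract all LOGIN events in chronological order
2. Calculate time differences between consecutive events
3. Find the maximum difference
4. Longest gap: 513 seconds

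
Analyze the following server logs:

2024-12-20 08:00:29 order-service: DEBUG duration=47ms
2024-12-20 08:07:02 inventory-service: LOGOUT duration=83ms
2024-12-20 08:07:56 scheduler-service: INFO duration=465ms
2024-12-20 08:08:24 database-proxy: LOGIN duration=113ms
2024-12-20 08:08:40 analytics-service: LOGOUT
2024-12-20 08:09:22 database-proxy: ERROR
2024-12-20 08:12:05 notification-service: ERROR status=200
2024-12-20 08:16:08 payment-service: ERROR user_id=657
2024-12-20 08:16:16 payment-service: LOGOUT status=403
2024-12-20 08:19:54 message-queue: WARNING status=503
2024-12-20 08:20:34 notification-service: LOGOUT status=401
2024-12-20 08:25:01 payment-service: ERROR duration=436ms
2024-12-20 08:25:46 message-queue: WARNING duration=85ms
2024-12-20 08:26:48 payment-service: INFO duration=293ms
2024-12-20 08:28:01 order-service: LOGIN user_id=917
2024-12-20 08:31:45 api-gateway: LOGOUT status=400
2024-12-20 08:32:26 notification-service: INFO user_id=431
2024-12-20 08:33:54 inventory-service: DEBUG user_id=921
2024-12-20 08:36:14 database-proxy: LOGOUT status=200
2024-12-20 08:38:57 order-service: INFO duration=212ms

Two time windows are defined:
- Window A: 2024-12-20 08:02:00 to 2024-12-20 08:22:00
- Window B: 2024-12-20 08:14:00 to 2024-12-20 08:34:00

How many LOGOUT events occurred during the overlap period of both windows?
2

To find overlap events:

1. Window A: 2024-12-20 08:02:00 to 2024-12-20 08:22:00
2. Window B: 2024-12-20 08:14:00 to 2024-12-20 08:34:00
3. Overlap period: 2024-12-20 08:14:00 to 2024-12-20 08:22:00
4. Count LOGOUT events in overlap: 2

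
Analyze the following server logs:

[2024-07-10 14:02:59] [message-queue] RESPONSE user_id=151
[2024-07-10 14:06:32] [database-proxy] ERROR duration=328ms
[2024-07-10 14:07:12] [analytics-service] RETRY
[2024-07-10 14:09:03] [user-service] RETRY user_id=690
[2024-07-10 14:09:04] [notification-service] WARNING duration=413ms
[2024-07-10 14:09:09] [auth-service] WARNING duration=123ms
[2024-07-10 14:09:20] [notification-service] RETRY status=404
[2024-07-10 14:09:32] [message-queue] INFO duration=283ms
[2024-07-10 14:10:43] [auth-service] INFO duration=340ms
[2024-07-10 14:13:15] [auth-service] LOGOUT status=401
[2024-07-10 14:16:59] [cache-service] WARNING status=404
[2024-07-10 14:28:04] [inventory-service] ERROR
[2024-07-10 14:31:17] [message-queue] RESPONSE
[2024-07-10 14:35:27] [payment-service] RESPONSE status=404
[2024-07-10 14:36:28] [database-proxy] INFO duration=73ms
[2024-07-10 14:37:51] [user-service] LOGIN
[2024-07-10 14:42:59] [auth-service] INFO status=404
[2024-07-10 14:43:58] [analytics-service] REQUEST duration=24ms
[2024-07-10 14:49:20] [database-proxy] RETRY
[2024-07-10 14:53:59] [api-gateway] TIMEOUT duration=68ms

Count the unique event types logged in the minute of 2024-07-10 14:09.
3

To count unique event types:

1. Filter events in the minute starting at 2024-07-10 14:09
2. Extract event types from matching entries
3. Count unique types: 3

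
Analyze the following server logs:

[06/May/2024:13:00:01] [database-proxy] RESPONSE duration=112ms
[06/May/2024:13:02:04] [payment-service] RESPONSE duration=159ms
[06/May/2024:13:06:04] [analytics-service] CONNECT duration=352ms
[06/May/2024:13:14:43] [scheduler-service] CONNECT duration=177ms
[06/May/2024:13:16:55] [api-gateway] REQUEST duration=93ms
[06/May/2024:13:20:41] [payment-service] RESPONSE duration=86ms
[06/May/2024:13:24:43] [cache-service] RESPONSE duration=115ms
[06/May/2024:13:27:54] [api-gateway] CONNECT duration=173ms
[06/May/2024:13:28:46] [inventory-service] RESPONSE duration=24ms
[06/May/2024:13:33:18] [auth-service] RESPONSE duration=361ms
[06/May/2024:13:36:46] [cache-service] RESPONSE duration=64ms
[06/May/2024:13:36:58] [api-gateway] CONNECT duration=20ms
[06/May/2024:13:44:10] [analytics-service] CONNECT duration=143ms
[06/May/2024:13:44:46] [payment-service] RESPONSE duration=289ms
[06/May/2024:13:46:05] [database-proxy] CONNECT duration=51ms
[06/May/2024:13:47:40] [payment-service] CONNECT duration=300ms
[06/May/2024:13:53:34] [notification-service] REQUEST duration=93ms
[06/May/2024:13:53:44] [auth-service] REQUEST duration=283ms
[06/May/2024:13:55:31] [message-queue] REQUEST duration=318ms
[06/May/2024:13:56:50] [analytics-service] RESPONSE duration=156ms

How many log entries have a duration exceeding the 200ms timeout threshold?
6

To count timeouts:

1. Threshold: 200ms
2. Extract duration from each log entry
3. Count entries where duration > 200
4. Timeout count: 6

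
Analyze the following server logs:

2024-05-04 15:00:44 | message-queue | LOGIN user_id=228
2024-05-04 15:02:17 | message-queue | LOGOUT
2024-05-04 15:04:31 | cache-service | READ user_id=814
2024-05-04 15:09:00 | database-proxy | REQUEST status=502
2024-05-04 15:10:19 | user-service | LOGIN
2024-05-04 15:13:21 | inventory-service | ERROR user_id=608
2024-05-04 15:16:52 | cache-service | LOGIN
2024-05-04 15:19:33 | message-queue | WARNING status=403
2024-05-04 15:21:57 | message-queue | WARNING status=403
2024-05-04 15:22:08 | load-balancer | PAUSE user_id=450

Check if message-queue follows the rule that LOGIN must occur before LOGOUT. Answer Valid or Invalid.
Valid

To validate ordering:

1. Required order: LOGIN → LOGOUT
2. Rule: LOGIN must occur before LOGOUT
3. Check actual order of events for message-queue
4. Result: Valid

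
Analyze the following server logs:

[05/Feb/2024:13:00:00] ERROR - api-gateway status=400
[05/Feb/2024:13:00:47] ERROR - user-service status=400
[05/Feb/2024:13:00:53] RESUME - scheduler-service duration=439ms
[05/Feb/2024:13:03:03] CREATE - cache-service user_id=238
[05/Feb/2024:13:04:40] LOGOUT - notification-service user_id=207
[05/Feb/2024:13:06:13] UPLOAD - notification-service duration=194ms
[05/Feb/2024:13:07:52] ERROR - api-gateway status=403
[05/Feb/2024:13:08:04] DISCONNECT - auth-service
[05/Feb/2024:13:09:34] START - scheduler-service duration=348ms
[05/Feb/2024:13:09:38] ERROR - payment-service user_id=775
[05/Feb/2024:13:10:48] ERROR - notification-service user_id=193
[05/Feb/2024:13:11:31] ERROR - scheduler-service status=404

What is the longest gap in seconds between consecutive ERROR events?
425

To find the longest gap:

1. Extract all ERROR events in chronological order
2. Calculate time differences between consecutive events
3. Find the maximum difference
4. Longest gap: 425 seconds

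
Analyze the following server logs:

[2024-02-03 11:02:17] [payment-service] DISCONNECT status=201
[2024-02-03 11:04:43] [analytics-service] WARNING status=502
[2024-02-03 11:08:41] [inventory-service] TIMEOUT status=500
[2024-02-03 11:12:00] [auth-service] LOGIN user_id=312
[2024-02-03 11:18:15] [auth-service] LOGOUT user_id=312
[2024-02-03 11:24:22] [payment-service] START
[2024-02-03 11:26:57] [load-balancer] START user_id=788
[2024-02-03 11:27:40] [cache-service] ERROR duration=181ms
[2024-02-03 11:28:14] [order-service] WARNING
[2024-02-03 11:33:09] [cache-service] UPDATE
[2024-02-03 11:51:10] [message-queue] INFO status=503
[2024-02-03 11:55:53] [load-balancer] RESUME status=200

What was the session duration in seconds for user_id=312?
375

To calculate session duration:

1. Find LOGIN event for user_id=312: 2024-02-03 11:12:00
2. Find LOGOUT event for user_id=312: 2024-02-03 11:18:15
3. Session duration: 2024-02-03 11:18:15 - 2024-02-03 11:12:00 = 375 seconds (6 minutes)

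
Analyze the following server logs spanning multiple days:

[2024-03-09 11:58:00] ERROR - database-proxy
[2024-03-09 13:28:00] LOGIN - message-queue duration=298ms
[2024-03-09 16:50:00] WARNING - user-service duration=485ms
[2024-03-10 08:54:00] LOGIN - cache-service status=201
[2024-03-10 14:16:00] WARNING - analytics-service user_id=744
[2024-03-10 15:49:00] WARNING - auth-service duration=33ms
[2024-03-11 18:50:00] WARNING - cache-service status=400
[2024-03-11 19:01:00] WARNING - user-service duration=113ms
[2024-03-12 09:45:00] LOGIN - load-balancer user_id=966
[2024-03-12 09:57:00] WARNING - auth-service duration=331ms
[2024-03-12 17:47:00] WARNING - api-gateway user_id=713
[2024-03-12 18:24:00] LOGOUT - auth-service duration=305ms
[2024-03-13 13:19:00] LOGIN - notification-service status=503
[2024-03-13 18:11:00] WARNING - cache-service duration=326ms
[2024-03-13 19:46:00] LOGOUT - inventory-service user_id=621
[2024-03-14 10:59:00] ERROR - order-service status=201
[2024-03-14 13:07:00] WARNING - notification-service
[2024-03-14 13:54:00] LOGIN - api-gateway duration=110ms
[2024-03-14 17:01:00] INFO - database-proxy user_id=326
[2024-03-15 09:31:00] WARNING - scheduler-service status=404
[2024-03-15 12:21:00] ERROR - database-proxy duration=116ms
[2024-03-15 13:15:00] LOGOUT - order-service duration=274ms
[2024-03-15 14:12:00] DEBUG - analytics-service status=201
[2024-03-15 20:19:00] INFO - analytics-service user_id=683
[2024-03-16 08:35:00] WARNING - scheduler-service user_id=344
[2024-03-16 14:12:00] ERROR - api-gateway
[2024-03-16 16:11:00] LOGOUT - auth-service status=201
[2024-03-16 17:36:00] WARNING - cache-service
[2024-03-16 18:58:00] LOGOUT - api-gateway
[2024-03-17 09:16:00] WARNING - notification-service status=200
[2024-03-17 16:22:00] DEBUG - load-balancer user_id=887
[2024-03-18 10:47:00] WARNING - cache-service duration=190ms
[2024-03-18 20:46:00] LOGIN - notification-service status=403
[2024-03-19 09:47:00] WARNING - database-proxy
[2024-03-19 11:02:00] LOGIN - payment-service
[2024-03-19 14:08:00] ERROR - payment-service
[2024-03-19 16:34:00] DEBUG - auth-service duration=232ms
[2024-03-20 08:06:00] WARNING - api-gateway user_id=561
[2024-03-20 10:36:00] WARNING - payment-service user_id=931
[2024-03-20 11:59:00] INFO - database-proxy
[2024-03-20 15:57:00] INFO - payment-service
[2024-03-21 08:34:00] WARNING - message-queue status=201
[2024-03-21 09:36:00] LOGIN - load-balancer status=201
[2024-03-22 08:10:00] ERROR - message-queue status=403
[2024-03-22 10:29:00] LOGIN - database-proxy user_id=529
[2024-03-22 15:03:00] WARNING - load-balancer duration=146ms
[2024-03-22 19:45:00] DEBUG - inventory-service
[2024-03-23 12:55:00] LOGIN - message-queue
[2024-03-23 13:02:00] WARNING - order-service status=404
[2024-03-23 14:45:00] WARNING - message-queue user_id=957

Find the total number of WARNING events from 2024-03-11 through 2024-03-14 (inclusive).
6

To filter by date range:

1. Date range: 2024-03-11 through 2024-03-14, both dates inclusive
2. Filter for WARNING events whose date falls in this range
3. Count matching events: 6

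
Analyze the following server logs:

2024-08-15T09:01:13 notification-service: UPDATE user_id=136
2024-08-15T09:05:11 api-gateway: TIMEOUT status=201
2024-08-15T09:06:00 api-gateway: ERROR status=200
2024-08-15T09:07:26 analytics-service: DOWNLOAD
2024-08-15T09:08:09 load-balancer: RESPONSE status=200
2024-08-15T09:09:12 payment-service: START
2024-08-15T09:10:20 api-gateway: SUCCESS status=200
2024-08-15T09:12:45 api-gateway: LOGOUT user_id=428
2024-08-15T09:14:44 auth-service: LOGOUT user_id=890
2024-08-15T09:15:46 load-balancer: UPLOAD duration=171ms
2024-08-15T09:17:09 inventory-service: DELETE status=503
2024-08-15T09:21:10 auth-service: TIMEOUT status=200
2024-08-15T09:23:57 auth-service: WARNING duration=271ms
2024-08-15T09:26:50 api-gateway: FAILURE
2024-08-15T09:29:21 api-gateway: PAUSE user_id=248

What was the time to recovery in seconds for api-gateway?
260

To calculate recovery time:

1. Find ERROR event for api-gateway: 2024-08-15T09:06:00
2. Find next SUCCESS event for api-gateway: 2024-08-15T09:10:20
3. Recovery time: 2024-08-15T09:10:20 - 2024-08-15T09:06:00 = 260 seconds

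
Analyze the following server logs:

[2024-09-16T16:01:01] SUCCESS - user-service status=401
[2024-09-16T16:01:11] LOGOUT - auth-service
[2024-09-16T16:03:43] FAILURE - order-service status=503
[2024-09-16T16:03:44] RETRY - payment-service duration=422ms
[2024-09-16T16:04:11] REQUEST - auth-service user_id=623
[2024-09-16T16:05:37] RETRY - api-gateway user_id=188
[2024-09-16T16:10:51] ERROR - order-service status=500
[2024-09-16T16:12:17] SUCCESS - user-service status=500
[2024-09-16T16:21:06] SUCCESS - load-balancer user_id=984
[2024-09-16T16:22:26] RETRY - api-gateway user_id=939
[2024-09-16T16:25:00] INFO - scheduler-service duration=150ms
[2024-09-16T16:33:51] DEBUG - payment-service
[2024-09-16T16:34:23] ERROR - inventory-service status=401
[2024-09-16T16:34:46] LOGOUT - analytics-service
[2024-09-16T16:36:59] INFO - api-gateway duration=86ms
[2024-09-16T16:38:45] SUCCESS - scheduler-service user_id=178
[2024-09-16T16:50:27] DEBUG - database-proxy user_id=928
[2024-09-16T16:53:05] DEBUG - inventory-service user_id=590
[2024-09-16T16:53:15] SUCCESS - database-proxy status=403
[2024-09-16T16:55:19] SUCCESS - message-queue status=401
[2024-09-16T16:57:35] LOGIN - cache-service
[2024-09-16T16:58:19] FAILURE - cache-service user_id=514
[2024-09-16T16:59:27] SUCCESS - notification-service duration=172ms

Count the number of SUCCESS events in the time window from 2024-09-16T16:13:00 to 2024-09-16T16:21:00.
0

To count events in the time window:

1. Window boundaries: 2024-09-16T16:13:00 to 2024-09-16T16:21:00
2. Filter for SUCCESS events within this window
3. Count matching events: 0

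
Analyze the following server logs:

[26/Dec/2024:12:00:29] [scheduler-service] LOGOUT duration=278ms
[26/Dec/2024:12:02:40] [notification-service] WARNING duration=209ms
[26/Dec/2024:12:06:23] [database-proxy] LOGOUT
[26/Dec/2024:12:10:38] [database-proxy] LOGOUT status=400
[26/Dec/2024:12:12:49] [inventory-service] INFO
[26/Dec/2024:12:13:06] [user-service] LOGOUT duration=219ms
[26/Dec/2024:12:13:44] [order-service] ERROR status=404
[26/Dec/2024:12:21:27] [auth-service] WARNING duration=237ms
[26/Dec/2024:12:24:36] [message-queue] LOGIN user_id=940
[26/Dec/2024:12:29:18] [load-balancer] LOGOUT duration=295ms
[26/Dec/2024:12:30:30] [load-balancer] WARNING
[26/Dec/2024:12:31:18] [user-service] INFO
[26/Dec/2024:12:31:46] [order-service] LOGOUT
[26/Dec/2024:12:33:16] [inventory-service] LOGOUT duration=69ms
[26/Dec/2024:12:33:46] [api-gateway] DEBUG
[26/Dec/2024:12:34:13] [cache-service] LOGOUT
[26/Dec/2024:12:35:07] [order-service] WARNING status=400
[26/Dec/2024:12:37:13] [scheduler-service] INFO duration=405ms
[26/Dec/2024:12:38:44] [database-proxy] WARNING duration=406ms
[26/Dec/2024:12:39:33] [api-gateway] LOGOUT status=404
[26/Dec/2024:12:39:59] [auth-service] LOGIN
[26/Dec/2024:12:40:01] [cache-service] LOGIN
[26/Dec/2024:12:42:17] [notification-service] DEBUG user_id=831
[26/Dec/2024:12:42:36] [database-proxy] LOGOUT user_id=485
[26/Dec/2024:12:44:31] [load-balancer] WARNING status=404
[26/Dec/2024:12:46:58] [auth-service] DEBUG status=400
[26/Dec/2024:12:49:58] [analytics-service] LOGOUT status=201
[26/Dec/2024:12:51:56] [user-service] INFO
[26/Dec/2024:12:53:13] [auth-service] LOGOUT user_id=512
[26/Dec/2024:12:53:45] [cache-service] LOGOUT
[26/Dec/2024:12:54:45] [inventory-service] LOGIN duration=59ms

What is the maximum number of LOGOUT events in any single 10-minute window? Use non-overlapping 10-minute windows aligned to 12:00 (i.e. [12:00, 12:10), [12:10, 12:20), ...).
4

To find the burst window:

1. Divide the log period into non-overlapping 10-minute windows starting at 12:00
2. Count LOGOUT events in each window
3. Find the window with maximum count
4. Maximum events in a window: 4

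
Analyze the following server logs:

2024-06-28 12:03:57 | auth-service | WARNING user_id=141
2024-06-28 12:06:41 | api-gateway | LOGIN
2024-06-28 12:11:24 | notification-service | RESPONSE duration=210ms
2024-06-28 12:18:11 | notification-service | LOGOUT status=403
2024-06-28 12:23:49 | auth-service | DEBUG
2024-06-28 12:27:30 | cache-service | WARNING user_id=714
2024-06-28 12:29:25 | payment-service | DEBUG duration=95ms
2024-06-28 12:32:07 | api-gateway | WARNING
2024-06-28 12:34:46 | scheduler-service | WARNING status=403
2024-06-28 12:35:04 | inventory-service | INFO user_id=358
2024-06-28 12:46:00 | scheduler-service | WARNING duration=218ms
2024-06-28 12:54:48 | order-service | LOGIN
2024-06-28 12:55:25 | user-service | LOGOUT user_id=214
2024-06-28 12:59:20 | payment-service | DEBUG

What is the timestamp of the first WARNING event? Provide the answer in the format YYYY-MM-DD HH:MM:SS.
2024-06-28 12:03:57

To find the first event:

1. Filter for all WARNING events
2. Sort by timestamp
3. Select the first one
4. Timestamp: 2024-06-28 12:03:57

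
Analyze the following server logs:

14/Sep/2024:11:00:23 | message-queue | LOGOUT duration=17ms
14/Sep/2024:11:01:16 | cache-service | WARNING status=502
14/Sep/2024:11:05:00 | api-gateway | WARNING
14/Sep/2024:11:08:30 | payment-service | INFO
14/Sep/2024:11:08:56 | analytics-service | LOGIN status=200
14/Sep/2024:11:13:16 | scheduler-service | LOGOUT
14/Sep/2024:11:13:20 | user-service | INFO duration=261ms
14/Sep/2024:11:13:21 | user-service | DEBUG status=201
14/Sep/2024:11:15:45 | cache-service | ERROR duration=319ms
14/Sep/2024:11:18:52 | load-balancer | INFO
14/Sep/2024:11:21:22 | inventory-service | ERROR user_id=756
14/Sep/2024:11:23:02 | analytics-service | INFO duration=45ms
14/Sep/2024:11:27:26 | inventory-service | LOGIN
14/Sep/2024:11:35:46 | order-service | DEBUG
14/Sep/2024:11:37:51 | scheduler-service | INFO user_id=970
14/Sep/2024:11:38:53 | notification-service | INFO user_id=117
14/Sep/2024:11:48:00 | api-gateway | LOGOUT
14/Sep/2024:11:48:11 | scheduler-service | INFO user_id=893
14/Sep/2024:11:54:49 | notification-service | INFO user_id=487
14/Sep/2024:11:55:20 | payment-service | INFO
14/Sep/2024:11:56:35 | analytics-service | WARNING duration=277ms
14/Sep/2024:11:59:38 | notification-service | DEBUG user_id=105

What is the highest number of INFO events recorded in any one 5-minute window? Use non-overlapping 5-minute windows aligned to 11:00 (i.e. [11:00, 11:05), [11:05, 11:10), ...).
2

To find the burst window:

1. Divide the log period into non-overlapping 5-minute windows starting at 11:00
2. Count INFO events in each window
3. Find the window with maximum count
4. Maximum events in a window: 2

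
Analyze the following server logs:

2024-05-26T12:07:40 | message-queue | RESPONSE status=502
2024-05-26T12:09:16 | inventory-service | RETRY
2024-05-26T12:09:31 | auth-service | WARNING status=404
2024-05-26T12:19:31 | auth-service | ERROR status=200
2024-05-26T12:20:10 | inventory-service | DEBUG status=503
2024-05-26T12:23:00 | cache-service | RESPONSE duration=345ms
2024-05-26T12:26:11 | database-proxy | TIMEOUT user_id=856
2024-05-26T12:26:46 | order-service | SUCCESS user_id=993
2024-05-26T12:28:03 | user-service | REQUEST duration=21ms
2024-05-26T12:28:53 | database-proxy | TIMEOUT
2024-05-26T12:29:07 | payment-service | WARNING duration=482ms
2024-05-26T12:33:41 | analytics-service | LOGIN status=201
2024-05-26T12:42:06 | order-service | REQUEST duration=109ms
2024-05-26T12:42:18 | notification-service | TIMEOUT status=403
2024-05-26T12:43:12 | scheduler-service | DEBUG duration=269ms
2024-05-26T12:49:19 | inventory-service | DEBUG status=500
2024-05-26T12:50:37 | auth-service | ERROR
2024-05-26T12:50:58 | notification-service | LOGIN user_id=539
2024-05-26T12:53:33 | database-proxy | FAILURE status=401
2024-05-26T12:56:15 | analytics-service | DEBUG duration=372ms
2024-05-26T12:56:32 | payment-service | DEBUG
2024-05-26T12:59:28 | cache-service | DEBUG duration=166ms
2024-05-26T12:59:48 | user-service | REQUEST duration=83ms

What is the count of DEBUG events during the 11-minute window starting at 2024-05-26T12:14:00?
1

To count events in the time window:

1. Window boundaries: 2024-05-26T12:14:00 to 2024-05-26T12:25:00
2. Filter for DEBUG events within this window
3. Count matching events: 1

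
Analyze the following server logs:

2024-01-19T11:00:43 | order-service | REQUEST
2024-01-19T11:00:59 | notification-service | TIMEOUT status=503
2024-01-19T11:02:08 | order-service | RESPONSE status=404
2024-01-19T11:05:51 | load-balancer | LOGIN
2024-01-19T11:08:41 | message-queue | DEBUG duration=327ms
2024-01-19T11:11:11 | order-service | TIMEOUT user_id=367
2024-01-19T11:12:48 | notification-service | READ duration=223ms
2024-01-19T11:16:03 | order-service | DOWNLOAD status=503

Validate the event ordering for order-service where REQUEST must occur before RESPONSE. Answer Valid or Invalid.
Valid

To validate ordering:

1. Required order: REQUEST → RESPONSE
2. Rule: REQUEST must occur before RESPONSE
3. Check actual order of events for order-service
4. Result: Valid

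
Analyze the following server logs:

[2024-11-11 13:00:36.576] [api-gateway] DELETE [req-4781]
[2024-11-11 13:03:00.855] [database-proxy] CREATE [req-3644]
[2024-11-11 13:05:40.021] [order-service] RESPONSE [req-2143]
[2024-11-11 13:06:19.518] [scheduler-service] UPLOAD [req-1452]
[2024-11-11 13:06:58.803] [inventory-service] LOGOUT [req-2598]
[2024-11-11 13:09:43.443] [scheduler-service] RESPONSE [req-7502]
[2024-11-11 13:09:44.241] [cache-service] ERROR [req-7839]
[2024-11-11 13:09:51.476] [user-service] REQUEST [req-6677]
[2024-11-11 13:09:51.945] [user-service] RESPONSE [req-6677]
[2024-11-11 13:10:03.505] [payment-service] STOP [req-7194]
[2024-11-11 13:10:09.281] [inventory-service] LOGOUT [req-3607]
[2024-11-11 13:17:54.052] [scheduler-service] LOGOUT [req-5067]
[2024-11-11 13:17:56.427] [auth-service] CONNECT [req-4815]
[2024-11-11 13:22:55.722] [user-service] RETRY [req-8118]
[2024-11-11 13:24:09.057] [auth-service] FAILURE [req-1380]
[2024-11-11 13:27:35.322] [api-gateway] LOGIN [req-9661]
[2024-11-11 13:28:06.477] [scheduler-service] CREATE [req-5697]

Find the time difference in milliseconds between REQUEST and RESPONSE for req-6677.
469

To calculate latency:

1. Find REQUEST with id req-6677: 2024-11-11 13:09:51.476
2. Find RESPONSE with id req-6677: 2024-11-11 13:09:51.945
3. Latency: 2024-11-11 13:09:51.945 - 2024-11-11 13:09:51.476 = 469ms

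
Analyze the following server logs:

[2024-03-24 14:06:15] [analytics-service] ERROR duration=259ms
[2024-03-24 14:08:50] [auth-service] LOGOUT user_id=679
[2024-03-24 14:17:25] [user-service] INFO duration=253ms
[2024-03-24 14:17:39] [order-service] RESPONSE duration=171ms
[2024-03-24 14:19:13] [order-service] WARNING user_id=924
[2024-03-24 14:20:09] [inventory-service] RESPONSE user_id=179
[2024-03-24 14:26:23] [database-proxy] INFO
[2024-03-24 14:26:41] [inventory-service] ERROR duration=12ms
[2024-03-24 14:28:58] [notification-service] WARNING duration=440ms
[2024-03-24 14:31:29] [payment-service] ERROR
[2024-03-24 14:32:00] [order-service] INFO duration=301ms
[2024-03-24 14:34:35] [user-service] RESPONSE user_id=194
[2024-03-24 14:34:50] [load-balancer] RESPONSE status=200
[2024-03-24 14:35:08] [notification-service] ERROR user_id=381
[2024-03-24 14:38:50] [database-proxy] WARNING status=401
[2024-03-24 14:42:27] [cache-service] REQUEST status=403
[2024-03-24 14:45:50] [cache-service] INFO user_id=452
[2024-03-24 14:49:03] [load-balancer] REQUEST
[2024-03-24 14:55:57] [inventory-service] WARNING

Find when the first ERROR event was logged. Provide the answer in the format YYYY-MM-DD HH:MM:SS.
2024-03-24 14:06:15

To find the first event:

1. Filter for all ERROR events
2. Sort by timestamp
3. Select the first one
4. Timestamp: 2024-03-24 14:06:15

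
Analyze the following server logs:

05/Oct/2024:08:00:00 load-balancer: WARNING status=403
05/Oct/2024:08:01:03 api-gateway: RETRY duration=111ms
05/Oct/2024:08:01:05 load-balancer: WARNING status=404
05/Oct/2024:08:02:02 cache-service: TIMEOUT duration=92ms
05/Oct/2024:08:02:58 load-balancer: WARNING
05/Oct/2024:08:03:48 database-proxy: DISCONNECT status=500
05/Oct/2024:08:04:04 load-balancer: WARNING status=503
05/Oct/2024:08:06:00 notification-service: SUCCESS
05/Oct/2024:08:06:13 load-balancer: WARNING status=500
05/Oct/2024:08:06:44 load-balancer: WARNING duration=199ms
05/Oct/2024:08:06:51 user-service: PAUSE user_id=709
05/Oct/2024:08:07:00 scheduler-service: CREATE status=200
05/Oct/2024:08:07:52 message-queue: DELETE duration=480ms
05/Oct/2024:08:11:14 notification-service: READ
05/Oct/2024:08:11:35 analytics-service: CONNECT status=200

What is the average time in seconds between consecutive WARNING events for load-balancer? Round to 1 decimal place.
80.8

To calculate average interval:

1. Find all WARNING events for load-balancer in order
2. Calculate time gaps between consecutive events
3. Compute mean of gaps: 404 / 5 = 80.8 seconds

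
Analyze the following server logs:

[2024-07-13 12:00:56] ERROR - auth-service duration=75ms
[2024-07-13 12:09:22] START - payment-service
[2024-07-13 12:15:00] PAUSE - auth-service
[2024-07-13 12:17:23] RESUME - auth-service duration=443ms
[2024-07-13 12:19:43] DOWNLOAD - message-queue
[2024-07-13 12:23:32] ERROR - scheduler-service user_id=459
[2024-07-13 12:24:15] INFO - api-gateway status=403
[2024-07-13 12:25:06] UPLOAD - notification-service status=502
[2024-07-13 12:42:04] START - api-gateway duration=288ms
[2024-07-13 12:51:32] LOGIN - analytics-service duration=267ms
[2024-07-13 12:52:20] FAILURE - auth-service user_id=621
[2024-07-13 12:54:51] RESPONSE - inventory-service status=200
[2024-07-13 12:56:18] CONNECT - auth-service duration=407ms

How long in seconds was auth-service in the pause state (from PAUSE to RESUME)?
143

To calculate state duration:

1. Find PAUSE event for auth-service: 2024-07-13 12:15:00
2. Find RESUME event for auth-service: 2024-07-13 12:17:23
3. Calculate duration: 2024-07-13 12:17:23 - 2024-07-13 12:15:00 = 143 seconds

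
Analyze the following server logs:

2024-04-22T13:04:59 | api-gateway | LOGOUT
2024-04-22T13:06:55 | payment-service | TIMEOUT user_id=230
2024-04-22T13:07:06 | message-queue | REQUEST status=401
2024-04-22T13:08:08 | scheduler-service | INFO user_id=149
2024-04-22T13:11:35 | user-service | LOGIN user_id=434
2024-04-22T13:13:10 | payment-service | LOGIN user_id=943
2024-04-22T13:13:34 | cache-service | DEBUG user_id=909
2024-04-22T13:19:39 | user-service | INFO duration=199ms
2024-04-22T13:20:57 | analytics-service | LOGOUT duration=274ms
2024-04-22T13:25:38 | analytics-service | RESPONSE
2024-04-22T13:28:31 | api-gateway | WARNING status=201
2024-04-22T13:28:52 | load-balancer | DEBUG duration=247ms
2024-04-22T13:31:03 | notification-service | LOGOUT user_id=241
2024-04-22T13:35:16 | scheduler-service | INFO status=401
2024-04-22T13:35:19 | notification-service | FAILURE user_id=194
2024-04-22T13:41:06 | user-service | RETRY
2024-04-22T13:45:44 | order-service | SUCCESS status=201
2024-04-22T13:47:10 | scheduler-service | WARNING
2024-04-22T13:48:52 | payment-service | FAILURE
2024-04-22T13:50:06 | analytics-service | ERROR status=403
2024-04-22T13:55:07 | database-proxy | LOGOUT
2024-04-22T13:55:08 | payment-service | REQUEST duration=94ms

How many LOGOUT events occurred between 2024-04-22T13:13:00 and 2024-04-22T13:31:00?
1

To count events in the time window:

1. Window boundaries: 2024-04-22T13:13:00 to 2024-04-22T13:31:00
2. Filter for LOGOUT events within this window
3. Count matching events: 1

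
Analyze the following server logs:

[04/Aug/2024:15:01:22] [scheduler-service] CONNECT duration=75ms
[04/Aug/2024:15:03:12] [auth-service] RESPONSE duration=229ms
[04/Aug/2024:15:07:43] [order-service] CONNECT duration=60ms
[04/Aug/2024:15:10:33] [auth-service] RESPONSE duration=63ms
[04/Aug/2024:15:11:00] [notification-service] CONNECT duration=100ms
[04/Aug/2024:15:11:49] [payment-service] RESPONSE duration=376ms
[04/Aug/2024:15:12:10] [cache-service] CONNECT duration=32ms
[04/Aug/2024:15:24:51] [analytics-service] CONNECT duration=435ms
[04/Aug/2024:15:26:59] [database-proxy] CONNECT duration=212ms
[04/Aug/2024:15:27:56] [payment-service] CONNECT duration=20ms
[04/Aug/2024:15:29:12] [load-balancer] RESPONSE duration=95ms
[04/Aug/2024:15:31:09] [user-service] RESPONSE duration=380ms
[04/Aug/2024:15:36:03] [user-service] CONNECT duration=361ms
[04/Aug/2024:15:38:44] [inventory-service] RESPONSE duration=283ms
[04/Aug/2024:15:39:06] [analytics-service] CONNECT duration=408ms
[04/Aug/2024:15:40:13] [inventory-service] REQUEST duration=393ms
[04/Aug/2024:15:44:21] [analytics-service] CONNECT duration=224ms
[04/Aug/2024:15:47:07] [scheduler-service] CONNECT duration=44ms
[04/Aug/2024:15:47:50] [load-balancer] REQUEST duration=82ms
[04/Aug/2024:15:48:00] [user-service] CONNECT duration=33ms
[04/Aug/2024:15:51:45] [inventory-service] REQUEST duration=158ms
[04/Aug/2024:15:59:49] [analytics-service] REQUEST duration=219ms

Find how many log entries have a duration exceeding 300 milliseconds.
6

To count timeouts:

1. Threshold: 300ms
2. Extract duration from each log entry
3. Count entries where duration > 300
4. Timeout count: 6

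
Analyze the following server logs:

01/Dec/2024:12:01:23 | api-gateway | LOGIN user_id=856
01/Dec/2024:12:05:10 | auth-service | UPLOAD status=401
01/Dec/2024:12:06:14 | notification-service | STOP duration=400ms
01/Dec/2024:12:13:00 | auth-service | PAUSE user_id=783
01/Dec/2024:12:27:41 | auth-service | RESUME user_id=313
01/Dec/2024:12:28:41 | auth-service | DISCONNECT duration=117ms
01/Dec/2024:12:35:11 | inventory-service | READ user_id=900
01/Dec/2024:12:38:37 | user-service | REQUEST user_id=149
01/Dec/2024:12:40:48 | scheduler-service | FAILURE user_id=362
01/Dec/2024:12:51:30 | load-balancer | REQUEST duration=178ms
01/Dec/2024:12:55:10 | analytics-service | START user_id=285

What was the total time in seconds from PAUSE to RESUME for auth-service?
881

To calculate state duration:

1. Find PAUSE event for auth-service: 01/Dec/2024:12:13:00
2. Find RESUME event for auth-service: 01/Dec/2024:12:27:41
3. Calculate duration: 01/Dec/2024:12:27:41 - 01/Dec/2024:12:13:00 = 881 seconds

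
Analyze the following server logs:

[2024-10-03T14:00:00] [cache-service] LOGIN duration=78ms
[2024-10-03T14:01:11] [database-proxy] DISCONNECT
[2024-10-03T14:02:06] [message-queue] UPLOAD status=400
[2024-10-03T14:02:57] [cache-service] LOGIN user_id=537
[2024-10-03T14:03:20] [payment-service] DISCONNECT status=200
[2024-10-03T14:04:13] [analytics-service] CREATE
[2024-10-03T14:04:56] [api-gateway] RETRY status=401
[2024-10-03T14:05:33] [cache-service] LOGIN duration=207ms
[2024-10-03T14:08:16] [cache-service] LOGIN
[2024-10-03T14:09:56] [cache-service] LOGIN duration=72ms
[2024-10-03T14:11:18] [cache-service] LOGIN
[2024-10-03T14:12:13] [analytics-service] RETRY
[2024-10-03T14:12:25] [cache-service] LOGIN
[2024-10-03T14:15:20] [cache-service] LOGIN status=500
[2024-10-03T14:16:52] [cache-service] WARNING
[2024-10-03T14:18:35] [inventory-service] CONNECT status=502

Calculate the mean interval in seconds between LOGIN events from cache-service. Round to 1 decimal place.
131.4

To calculate average interval:

1. Find all LOGIN events for cache-service in order
2. Calculate time gaps between consecutive events
3. Compute mean of gaps: 920 / 7 = 131.4 seconds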